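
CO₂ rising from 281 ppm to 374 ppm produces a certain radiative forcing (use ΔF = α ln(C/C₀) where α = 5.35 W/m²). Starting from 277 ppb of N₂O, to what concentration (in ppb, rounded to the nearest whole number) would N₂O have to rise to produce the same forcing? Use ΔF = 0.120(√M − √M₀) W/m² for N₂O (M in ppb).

CO₂ forcing: 5.35 × ln(374/281) = 5.35 × 0.285901 = 1.52957 W/m².
Set 0.120(√M − √277) = 1.52957: √M = 1.52957/0.120 + √277 = 12.7464 + 16.6433 = 29.3897.
M = (29.3897)² = 863.75 ppb.

M ≈ 864 ppb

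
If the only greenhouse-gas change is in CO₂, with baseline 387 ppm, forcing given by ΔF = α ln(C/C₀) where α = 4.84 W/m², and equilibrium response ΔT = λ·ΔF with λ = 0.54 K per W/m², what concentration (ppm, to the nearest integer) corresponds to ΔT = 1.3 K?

Required forcing: ΔF = ΔT/λ = 1.3/0.54 = 2.4074 W/m².
Then ln(C/387) = ΔF/4.84 = 2.4074/4.84 = 0.49740.
So C = 387 × e^0.49740 = 387 × 1.64444 = 636.40 ppm.

C ≈ 636 ppm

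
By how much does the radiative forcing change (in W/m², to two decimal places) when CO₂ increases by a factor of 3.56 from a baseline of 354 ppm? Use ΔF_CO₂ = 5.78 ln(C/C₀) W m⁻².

ΔF = 5.78 × ln(3.56) = 5.78 × 1.26976 = 7.3392 W/m².

ΔF = 7.34 W/m²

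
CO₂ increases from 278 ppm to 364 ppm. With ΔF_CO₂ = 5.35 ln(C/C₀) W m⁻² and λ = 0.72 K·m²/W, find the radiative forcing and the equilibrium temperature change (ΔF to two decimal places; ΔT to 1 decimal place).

CO₂: 5.35 × ln(364/278) = 5.35 × ln(1.30935) = 5.35 × 0.26953 = 1.4420 W/m².
ΔT = λ ΔF = 0.72 × 1.44 = 1.0368 K.

ΔF = 1.44 W/m²; ΔT = 1.0 K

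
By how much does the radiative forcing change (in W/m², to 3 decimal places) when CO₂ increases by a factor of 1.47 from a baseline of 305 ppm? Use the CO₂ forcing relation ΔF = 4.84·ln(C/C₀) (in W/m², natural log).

ΔF = 4.84 × ln(1.47) = 4.84 × 0.38526 = 1.8647 W/m².

ΔF = 1.865 W/m²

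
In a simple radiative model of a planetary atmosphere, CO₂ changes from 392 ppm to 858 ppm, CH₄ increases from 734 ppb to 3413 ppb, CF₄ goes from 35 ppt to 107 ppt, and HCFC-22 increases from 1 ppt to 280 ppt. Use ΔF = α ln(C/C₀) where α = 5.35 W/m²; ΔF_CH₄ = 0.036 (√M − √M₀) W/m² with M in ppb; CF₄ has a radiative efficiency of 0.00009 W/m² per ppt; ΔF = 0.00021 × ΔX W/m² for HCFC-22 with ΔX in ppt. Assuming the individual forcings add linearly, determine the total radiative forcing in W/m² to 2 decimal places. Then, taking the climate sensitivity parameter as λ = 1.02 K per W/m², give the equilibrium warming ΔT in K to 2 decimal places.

CO₂: 5.35 × ln(858/392) = 5.35 × ln(2.18878) = 5.35 × 0.78334 = 4.1909 W/m².
CH₄: 0.036 × (√3413 − √734) = 0.036 × (58.4209 − 27.0924) = 0.036 × 31.3285 = 1.1278 W/m².
CF₄: ΔF = 0.00009 × (107 − 35) = 0.00009 × 72 = 0.0065 W/m².
HCFC-22: ΔF = 0.00021 × (280 − 1) = 0.00021 × 279 = 0.0586 W/m².
Total ΔF = 4.1909 + 1.1278 + 0.0065 + 0.0586 = 5.3838 W/m².
ΔT = λ ΔF = 1.02 × 5.38 = 5.4876 K.

ΔF = 5.38 W/m²; ΔT = 5.49 K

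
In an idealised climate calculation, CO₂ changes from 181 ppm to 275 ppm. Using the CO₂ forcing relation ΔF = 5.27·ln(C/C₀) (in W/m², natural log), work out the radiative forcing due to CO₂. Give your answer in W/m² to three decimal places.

CO₂: 5.27 × ln(275/181) = 5.27 × ln(1.51934) = 5.27 × 0.41828 = 2.2043 W/m².

ΔF = 2.204 W/m²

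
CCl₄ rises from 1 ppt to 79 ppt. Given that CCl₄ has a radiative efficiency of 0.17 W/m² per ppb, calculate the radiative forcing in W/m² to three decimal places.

CCl₄: Δ = 79 − 1 = 78 ppt = 0.078 ppb; ΔF = 0.17 × 0.078 = 0.0133 W/m².

ΔF = 0.013 W/m²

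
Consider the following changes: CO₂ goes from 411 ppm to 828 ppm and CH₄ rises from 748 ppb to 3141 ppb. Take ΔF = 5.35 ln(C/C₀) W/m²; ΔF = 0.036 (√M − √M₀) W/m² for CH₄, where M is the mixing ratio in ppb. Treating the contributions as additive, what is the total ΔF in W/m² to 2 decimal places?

CO₂: 5.35 × ln(828/411) = 5.35 × ln(2.01460) = 5.35 × 0.70042 = 3.7472 W/m².
CH₄: 0.036 × (√3141 − √748) = 0.036 × (56.0446 − 27.3496) = 0.036 × 28.6950 = 1.0330 W/m².
Total ΔF = 3.7472 + 1.0330 = 4.7802 W/m².

ΔF = 4.78 W/m²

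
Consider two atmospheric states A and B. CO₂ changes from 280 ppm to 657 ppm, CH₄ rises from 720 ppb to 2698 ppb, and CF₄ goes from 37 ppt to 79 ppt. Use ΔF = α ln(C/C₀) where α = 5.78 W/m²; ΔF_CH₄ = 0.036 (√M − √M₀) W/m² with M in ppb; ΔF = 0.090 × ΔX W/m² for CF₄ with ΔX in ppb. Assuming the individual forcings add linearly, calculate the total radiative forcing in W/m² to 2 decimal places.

ΔF = 5.84 W/m²

CO₂: 5.78 × ln(657/280) = 5.78 × ln(2.34643) = 5.78 × 0.85290 = 4.9298 W/m².
CH₄: 0.036 × (√2698 − √720) = 0.036 × (51.9423 − 26.8328) = 0.036 × 25.1095 = 0.9039 W/m².
CF₄: Δ = 79 − 37 = 42 ppt = 0.042 ppb; ΔF = 0.090 × 0.042 = 0.0038 W/m².
Total ΔF = 4.9298 + 0.9039 + 0.0038 = 5.8375 W/m².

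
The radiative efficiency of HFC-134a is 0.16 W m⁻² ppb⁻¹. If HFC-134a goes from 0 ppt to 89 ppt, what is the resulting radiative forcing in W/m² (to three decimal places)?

ΔF = 0.014 W/m²

HFC-134a: Δ = 89 − 0 = 89 ppt = 0.089 ppb; ΔF = 0.16 × 0.089 = 0.0142 W/m².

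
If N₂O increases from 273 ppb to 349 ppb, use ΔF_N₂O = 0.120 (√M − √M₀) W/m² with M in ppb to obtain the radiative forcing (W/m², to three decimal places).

N₂O: 0.120 × (√349 − √273) = 0.120 × (18.6815 − 16.5227) = 0.120 × 2.1588 = 0.2591 W/m².

ΔF = 0.259 W/m²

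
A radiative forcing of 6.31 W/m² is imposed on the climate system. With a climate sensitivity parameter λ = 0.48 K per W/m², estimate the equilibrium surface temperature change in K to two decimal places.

ΔT = 3.03 K

ΔT = λ ΔF = 0.48 × 6.31 = 3.0288 K.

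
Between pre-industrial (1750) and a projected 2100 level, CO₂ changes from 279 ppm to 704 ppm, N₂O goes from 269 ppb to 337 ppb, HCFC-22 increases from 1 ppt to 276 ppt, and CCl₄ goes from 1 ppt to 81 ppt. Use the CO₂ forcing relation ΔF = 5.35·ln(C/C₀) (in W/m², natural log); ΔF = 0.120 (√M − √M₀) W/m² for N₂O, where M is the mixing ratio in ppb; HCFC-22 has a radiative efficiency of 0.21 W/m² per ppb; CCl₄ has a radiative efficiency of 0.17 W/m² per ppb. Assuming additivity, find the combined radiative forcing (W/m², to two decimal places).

CO₂: 5.35 × ln(704/279) = 5.35 × ln(2.52330) = 5.35 × 0.92557 = 4.9518 W/m².
N₂O: 0.120 × (√337 − √269) = 0.120 × (18.3576 − 16.4012) = 0.120 × 1.9564 = 0.2348 W/m².
HCFC-22: Δ = 276 − 1 = 275 ppt = 0.275 ppb; ΔF = 0.21 × 0.275 = 0.0578 W/m².
CCl₄: Δ = 81 − 1 = 80 ppt = 0.080 ppb; ΔF = 0.17 × 0.080 = 0.0136 W/m².
Total ΔF = 4.9518 + 0.2348 + 0.0578 + 0.0136 = 5.2580 W/m².

ΔF = 5.26 W/m²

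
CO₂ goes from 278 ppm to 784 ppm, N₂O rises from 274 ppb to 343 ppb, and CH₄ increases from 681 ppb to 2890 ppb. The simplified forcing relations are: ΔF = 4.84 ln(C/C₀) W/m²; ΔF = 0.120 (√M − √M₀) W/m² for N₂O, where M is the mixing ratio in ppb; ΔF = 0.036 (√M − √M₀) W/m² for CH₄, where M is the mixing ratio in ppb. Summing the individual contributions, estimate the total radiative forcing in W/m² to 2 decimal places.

CO₂: 4.84 × ln(784/278) = 4.84 × ln(2.82014) = 4.84 × 1.03679 = 5.0181 W/m².
N₂O: 0.120 × (√343 − √274) = 0.120 × (18.5203 − 16.5529) = 0.120 × 1.9674 = 0.2361 W/m².
CH₄: 0.036 × (√2890 − √681) = 0.036 × (53.7587 − 26.0960) = 0.036 × 27.6627 = 0.9959 W/m².
Total ΔF = 5.0181 + 0.2361 + 0.9959 = 6.2501 W/m².

ΔF = 6.25 W/m²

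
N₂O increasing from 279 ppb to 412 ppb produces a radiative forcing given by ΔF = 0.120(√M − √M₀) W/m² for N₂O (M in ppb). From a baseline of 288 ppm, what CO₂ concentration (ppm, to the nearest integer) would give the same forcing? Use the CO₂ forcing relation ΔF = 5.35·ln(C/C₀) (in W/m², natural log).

N₂O forcing: 0.120 × (√412 − √279) = 0.120 × (20.2978 − 16.7033) = 0.120 × 3.5945 = 0.43134 W/m².
Set 5.35 ln(C/288) = 0.43134: ln(C/288) = 0.43134/5.35 = 0.08062, so C = 288 × e^0.08062 = 288 × 1.08396 = 312.18 ppm.

C ≈ 312 ppm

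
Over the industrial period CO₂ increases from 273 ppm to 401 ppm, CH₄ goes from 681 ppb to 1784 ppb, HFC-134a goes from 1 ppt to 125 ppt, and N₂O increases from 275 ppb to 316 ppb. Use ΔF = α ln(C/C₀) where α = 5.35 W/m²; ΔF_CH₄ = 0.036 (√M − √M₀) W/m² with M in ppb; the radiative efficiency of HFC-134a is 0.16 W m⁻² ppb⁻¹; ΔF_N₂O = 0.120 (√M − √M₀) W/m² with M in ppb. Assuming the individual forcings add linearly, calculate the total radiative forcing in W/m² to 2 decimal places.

CO₂: 5.35 × ln(401/273) = 5.35 × ln(1.46886) = 5.35 × 0.38449 = 2.0570 W/m².
CH₄: 0.036 × (√1784 − √681) = 0.036 × (42.2374 − 26.0960) = 0.036 × 16.1414 = 0.5811 W/m².
HFC-134a: Δ = 125 − 1 = 124 ppt = 0.124 ppb; ΔF = 0.16 × 0.124 = 0.0198 W/m².
N₂O: 0.120 × (√316 − √275) = 0.120 × (17.7764 − 16.5831) = 0.120 × 1.1933 = 0.1432 W/m².
Total ΔF = 2.0570 + 0.5811 + 0.0198 + 0.1432 = 2.8011 W/m².

ΔF = 2.80 W/m²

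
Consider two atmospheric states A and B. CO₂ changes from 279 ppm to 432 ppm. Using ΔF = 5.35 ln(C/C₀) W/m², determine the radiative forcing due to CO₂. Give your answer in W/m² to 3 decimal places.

CO₂ absorption bands are partially saturated, so forcing scales with the logarithm of the concentration ratio.
CO₂: 5.35 × ln(432/279) = 5.35 × ln(1.54839) = 5.35 × 0.43722 = 2.3391 W/m².

ΔF = 2.339 W/m²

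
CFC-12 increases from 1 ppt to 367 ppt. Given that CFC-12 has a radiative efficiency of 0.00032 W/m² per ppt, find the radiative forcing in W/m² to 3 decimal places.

ΔF = 0.117 W/m²

CFC-12: ΔF = 0.00032 × (367 − 1) = 0.00032 × 366 = 0.1171 W/m².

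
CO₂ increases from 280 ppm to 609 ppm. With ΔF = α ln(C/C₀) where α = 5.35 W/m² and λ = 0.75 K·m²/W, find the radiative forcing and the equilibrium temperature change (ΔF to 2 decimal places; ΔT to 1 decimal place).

CO₂: 5.35 × ln(609/280) = 5.35 × ln(2.17500) = 5.35 × 0.77703 = 4.1571 W/m².
ΔT = λ ΔF = 0.75 × 4.16 = 3.1200 K.

ΔF = 4.16 W/m²; ΔT = 3.1 K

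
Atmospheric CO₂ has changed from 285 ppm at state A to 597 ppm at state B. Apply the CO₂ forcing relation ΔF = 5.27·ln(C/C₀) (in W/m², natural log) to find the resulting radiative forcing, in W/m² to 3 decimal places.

CO₂: 5.27 × ln(597/285) = 5.27 × ln(2.09474) = 5.27 × 0.73943 = 3.8968 W/m².

ΔF = 3.897 W/m²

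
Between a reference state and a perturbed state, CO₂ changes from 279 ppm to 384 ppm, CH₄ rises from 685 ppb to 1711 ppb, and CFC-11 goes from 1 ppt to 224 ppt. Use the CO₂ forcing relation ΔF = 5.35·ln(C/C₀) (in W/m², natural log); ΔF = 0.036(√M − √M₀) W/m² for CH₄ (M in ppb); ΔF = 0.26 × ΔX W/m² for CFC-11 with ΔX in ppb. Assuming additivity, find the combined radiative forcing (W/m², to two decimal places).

CO₂: 5.35 × ln(384/279) = 5.35 × ln(1.37634) = 5.35 × 0.31943 = 1.7090 W/m².
CH₄: 0.036 × (√1711 − √685) = 0.036 × (41.3642 − 26.1725) = 0.036 × 15.1917 = 0.5469 W/m².
CFC-11: Δ = 224 − 1 = 223 ppt = 0.223 ppb; ΔF = 0.26 × 0.223 = 0.0580 W/m².
Total ΔF = 1.7090 + 0.5469 + 0.0580 = 2.3139 W/m².

ΔF = 2.31 W/m²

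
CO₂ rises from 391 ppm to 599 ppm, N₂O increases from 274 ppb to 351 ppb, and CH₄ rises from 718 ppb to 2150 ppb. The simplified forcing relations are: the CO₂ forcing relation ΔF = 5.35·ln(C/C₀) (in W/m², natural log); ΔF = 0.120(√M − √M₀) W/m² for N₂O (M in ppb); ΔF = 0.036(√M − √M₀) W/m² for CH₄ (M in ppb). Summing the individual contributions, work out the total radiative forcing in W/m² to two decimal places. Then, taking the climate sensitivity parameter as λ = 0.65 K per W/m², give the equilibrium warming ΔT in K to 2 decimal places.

ΔF = 3.25 W/m²; ΔT = 2.11 K

CO₂: 5.35 × ln(599/391) = 5.35 × ln(1.53197) = 5.35 × 0.42655 = 2.2820 W/m².
N₂O: 0.120 × (√351 − √274) = 0.120 × (18.7350 − 16.5529) = 0.120 × 2.1821 = 0.2619 W/m².
CH₄: 0.036 × (√2150 − √718) = 0.036 × (46.3681 − 26.7955) = 0.036 × 19.5726 = 0.7046 W/m².
Total ΔF = 2.2820 + 0.2619 + 0.7046 = 3.2485 W/m².
ΔT = λ ΔF = 0.65 × 3.25 = 2.1125 K.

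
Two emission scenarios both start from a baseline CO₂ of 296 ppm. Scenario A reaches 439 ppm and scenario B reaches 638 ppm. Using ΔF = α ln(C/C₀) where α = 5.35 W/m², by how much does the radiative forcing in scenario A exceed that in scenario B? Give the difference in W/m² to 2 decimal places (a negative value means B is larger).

ΔF_A − ΔF_B = -2.00 W/m²

ΔF_A = 5.35 ln(439/296) = 5.35 × 0.39414 = 2.1086 W/m².
ΔF_B = 5.35 ln(638/296) = 5.35 × 0.76798 = 4.1087 W/m².
Difference: 2.1086 − 4.1087 = -2.0001 W/m².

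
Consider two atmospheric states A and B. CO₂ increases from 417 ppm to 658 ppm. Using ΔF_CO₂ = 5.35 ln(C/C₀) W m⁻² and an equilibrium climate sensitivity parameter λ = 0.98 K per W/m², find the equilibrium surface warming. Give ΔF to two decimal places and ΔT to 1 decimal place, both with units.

ΔF = 2.44 W/m²; ΔT = 2.4 K

CO₂: 5.35 × ln(658/417) = 5.35 × ln(1.57794) = 5.35 × 0.45612 = 2.4402 W/m².
ΔT = λ ΔF = 0.98 × 2.44 = 2.3912 K.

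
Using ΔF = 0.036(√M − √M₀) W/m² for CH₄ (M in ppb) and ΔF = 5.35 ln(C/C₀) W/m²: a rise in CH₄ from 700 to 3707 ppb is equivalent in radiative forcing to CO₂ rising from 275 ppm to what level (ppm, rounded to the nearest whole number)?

CH₄ forcing: 0.036 × (√3707 − √700) = 0.036 × (60.8851 − 26.4575) = 0.036 × 34.4276 = 1.23939 W/m².
Set 5.35 ln(C/275) = 1.23939: ln(C/275) = 1.23939/5.35 = 0.23166, so C = 275 × e^0.23166 = 275 × 1.26069 = 346.69 ppm.

C ≈ 347 ppm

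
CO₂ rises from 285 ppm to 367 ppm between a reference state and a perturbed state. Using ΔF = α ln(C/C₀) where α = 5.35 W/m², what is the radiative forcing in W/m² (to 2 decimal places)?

ΔF = 1.35 W/m²

CO₂ absorption bands are partially saturated, so forcing scales with the logarithm of the concentration ratio.
CO₂: 5.35 × ln(367/285) = 5.35 × ln(1.28772) = 5.35 × 0.25287 = 1.3529 W/m².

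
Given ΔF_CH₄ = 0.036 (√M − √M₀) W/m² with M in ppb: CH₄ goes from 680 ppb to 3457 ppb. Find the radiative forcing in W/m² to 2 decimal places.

CH₄: 0.036 × (√3457 − √680) = 0.036 × (58.7963 − 26.0768) = 0.036 × 32.7195 = 1.1779 W/m².

ΔF = 1.18 W/m²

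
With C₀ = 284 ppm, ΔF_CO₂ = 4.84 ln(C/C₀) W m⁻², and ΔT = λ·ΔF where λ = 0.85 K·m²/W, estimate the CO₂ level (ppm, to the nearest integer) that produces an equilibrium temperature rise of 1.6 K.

Required forcing: ΔF = ΔT/λ = 1.6/0.85 = 1.8824 W/m².
Then ln(C/284) = ΔF/4.84 = 1.8824/4.84 = 0.38893.
So C = 284 × e^0.38893 = 284 × 1.47540 = 419.01 ppm.

C ≈ 419 ppm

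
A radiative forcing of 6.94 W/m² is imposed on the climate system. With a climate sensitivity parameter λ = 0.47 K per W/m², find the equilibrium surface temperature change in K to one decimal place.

ΔT = λ ΔF = 0.47 × 6.94 = 3.2618 K.

ΔT = 3.3 K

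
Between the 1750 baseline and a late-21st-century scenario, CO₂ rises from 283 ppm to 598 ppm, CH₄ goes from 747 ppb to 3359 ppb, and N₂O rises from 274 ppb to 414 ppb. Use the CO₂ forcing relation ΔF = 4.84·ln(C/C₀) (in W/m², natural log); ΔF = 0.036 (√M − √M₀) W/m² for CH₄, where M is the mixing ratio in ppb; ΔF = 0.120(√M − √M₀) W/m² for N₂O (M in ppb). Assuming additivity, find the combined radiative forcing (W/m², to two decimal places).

CO₂: 4.84 × ln(598/283) = 4.84 × ln(2.11307) = 4.84 × 0.74814 = 3.6210 W/m².
CH₄: 0.036 × (√3359 − √747) = 0.036 × (57.9569 − 27.3313) = 0.036 × 30.6256 = 1.1025 W/m².
N₂O: 0.120 × (√414 − √274) = 0.120 × (20.3470 − 16.5529) = 0.120 × 3.7941 = 0.4553 W/m².
Total ΔF = 3.6210 + 1.1025 + 0.4553 = 5.1788 W/m².

ΔF = 5.18 W/m²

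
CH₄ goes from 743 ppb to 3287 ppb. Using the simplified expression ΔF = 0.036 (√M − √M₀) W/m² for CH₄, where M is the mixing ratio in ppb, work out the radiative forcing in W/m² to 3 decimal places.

CH₄: 0.036 × (√3287 − √743) = 0.036 × (57.3324 − 27.2580) = 0.036 × 30.0744 = 1.0827 W/m².

ΔF = 1.083 W/m²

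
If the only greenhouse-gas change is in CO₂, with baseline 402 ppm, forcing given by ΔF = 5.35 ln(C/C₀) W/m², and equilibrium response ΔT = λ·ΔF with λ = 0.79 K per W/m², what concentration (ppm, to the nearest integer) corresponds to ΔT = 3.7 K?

Required forcing: ΔF = ΔT/λ = 3.7/0.79 = 4.6835 W/m².
Then ln(C/402) = ΔF/5.35 = 4.6835/5.35 = 0.87542.
So C = 402 × e^0.87542 = 402 × 2.39988 = 964.75 ppm.

C ≈ 965 ppm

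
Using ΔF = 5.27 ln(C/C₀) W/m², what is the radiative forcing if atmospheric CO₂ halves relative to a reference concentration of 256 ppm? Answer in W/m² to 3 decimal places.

Because the forcing depends only on the ratio C/C₀, the initial concentration does not enter.
ΔF = 5.27 × ln(0.5) = 5.27 × -0.69315 = -3.6529 W/m².

ΔF = -3.653 W/m²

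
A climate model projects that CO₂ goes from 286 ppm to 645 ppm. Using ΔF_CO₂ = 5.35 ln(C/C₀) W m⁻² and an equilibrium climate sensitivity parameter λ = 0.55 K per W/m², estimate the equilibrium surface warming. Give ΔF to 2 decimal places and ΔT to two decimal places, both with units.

ΔF = 4.35 W/m²; ΔT = 2.39 K

CO₂: 5.35 × ln(645/286) = 5.35 × ln(2.25524) = 5.35 × 0.81326 = 4.3509 W/m².
ΔT = λ ΔF = 0.55 × 4.35 = 2.3925 K.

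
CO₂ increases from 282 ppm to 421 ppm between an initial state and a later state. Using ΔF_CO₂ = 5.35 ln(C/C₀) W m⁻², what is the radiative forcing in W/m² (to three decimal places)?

CO₂: 5.35 × ln(421/282) = 5.35 × ln(1.49291) = 5.35 × 0.40073 = 2.1439 W/m².

ΔF = 2.144 W/m²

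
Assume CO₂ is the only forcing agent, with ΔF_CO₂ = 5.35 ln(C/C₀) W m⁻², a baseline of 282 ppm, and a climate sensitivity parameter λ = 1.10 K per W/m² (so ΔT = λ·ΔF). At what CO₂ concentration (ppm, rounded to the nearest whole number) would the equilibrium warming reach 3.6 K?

C ≈ 520 ppm

Required forcing: ΔF = ΔT/λ = 3.6/1.10 = 3.2727 W/m².
Then ln(C/282) = ΔF/5.35 = 3.2727/5.35 = 0.61172.
So C = 282 × e^0.61172 = 282 × 1.84360 = 519.90 ppm.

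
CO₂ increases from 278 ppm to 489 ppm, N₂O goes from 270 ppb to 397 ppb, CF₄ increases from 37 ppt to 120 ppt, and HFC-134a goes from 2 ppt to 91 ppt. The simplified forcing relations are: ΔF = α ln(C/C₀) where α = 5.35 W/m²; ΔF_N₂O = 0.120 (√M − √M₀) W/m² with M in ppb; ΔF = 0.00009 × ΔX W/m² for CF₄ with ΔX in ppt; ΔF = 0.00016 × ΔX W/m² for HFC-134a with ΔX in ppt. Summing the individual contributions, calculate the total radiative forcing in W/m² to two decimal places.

CO₂: 5.35 × ln(489/278) = 5.35 × ln(1.75899) = 5.35 × 0.56474 = 3.0214 W/m².
N₂O: 0.120 × (√397 − √270) = 0.120 × (19.9249 − 16.4317) = 0.120 × 3.4932 = 0.4192 W/m².
CF₄: ΔF = 0.00009 × (120 − 37) = 0.00009 × 83 = 0.0075 W/m².
HFC-134a: ΔF = 0.00016 × (91 − 2) = 0.00016 × 89 = 0.0142 W/m².
Total ΔF = 3.0214 + 0.4192 + 0.0075 + 0.0142 = 3.4623 W/m².

ΔF = 3.46 W/m²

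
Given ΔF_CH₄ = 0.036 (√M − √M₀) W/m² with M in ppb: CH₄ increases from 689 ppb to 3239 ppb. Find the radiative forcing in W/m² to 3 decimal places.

ΔF = 1.104 W/m²

CH₄: 0.036 × (√3239 − √689) = 0.036 × (56.9122 − 26.2488) = 0.036 × 30.6634 = 1.1039 W/m².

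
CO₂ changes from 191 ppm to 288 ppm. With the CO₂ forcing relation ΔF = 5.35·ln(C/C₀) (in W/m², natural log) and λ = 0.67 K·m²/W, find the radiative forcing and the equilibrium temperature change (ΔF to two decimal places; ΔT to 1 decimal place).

CO₂: 5.35 × ln(288/191) = 5.35 × ln(1.50785) = 5.35 × 0.41068 = 2.1971 W/m².
ΔT = λ ΔF = 0.67 × 2.20 = 1.4740 K.

ΔF = 2.20 W/m²; ΔT = 1.5 K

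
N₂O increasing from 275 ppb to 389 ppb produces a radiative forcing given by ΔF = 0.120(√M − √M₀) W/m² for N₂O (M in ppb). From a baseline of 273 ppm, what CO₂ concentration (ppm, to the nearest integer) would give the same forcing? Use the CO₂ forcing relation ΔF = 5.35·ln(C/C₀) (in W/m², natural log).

C ≈ 293 ppm

N₂O forcing: 0.120 × (√389 − √275) = 0.120 × (19.7231 − 16.5831) = 0.120 × 3.1400 = 0.37680 W/m².
Set 5.35 ln(C/273) = 0.37680: ln(C/273) = 0.37680/5.35 = 0.07043, so C = 273 × e^0.07043 = 273 × 1.07297 = 292.92 ppm.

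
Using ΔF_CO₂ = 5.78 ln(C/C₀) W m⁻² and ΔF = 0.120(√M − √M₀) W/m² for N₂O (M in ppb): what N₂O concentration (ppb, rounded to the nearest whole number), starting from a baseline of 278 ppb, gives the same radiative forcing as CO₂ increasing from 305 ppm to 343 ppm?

CO₂ forcing: 5.78 × ln(343/305) = 5.78 × 0.117419 = 0.67868 W/m².
Set 0.120(√M − √278) = 0.67868: √M = 0.67868/0.120 + √278 = 5.6557 + 16.6733 = 22.3290.
M = (22.3290)² = 498.58 ppb.

M ≈ 499 ppb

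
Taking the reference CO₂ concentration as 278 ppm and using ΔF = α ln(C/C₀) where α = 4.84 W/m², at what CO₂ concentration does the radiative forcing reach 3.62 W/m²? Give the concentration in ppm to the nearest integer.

Set 4.84 ln(C/278) = 3.62, so ln(C/278) = 3.62/4.84 = 0.74793.
Then C/278 = e^0.74793 = 2.11262, giving C = 278 × 2.11262 = 587.31 ppm.

C ≈ 587 ppm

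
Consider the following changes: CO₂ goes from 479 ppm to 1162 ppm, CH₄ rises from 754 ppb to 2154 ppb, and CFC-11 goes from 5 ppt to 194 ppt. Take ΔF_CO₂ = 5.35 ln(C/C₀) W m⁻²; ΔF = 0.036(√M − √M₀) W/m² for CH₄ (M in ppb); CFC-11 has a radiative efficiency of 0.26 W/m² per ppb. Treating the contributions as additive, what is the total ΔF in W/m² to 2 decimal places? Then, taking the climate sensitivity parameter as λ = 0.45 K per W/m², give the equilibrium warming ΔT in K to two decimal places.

ΔF = 5.47 W/m²; ΔT = 2.46 K

CO₂: 5.35 × ln(1162/479) = 5.35 × ln(2.42589) = 5.35 × 0.88620 = 4.7412 W/m².
CH₄: 0.036 × (√2154 − √754) = 0.036 × (46.4112 − 27.4591) = 0.036 × 18.9521 = 0.6823 W/m².
CFC-11: Δ = 194 − 5 = 189 ppt = 0.189 ppb; ΔF = 0.26 × 0.189 = 0.0491 W/m².
Total ΔF = 4.7412 + 0.6823 + 0.0491 = 5.4726 W/m².
ΔT = λ ΔF = 0.45 × 5.47 = 2.4615 K.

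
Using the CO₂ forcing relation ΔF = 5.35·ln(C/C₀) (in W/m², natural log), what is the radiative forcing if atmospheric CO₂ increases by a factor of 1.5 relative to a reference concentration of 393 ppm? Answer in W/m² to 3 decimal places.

ΔF = 5.35 × ln(1.5) = 5.35 × 0.40547 = 2.1693 W/m².

ΔF = 2.169 W/m²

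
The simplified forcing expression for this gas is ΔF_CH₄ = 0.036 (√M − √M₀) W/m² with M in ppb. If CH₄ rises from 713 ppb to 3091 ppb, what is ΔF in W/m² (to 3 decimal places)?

CH₄: 0.036 × (√3091 − √713) = 0.036 × (55.5968 − 26.7021) = 0.036 × 28.8947 = 1.0402 W/m².

ΔF = 1.040 W/m²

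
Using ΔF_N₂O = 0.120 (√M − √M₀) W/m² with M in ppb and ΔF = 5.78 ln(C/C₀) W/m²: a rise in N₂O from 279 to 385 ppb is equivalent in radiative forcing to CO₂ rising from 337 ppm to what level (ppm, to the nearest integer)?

C ≈ 358 ppm

N₂O forcing: 0.120 × (√385 − √279) = 0.120 × (19.6214 − 16.7033) = 0.120 × 2.9181 = 0.35017 W/m².
Set 5.78 ln(C/337) = 0.35017: ln(C/337) = 0.35017/5.78 = 0.06058, so C = 337 × e^0.06058 = 337 × 1.06245 = 358.05 ppm.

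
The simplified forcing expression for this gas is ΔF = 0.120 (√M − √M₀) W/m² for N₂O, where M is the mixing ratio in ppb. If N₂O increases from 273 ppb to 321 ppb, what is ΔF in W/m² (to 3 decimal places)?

N₂O: 0.120 × (√321 − √273) = 0.120 × (17.9165 − 16.5227) = 0.120 × 1.3938 = 0.1673 W/m².

ΔF = 0.167 W/m²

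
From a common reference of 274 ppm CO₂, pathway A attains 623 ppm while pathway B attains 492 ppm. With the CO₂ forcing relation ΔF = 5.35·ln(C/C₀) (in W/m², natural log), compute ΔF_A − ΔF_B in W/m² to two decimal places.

ΔF_A − ΔF_B = 1.26 W/m²

ΔF_A = 5.35 ln(623/274) = 5.35 × 0.82142 = 4.3946 W/m².
ΔF_B = 5.35 ln(492/274) = 5.35 × 0.58535 = 3.1316 W/m².
Difference: 4.3946 − 3.1316 = 1.2630 W/m².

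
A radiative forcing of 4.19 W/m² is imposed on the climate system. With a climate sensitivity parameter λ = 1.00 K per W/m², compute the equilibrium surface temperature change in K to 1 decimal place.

ΔT = 4.2 K

ΔT = λ ΔF = 1.00 × 4.19 = 4.1900 K.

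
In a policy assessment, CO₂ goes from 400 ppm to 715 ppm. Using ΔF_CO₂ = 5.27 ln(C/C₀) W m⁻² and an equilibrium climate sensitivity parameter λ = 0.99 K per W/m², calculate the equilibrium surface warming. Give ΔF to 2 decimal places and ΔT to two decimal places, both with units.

ΔF = 3.06 W/m²; ΔT = 3.03 K

CO₂: 5.27 × ln(715/400) = 5.27 × ln(1.78750) = 5.27 × 0.58082 = 3.0609 W/m².
ΔT = λ ΔF = 0.99 × 3.06 = 3.0294 K.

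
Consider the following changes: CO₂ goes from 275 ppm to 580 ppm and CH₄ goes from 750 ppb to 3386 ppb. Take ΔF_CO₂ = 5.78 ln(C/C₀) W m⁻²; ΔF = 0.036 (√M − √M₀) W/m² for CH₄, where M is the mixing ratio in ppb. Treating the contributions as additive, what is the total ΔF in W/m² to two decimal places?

ΔF = 5.42 W/m²

CO₂: 5.78 × ln(580/275) = 5.78 × ln(2.10909) = 5.78 × 0.74626 = 4.3134 W/m².
CH₄: 0.036 × (√3386 − √750) = 0.036 × (58.1893 − 27.3861) = 0.036 × 30.8032 = 1.1089 W/m².
Total ΔF = 4.3134 + 1.1089 = 5.4223 W/m².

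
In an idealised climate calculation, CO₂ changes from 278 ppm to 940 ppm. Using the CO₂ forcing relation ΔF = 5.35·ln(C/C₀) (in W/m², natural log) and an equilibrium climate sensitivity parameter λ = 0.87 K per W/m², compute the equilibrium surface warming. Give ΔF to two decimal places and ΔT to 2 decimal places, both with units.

CO₂: 5.35 × ln(940/278) = 5.35 × ln(3.38129) = 5.35 × 1.21826 = 6.5177 W/m².
ΔT = λ ΔF = 0.87 × 6.52 = 5.6724 K.

ΔF = 6.52 W/m²; ΔT = 5.67 K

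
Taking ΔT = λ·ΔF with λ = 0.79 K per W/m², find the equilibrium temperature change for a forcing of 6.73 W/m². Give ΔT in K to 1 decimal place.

ΔT = 5.3 K

ΔT = λ ΔF = 0.79 × 6.73 = 5.3167 K.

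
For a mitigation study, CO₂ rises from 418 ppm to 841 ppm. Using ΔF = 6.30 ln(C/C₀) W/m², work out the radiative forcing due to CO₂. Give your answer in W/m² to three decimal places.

CO₂: 6.30 × ln(841/418) = 6.30 × ln(2.01196) = 6.30 × 0.69911 = 4.4044 W/m².

ΔF = 4.404 W/m²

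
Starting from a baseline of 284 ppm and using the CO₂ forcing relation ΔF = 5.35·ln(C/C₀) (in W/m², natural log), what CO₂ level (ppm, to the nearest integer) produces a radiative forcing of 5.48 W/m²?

C ≈ 791 ppm

Set 5.35 ln(C/284) = 5.48, so ln(C/284) = 5.48/5.35 = 1.02430.
Then C/284 = e^1.02430 = 2.78515, giving C = 284 × 2.78515 = 790.98 ppm.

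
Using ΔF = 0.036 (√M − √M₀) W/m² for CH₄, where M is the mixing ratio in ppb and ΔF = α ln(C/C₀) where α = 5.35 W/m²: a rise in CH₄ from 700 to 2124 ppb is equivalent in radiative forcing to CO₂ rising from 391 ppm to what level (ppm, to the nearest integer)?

CH₄ forcing: 0.036 × (√2124 − √700) = 0.036 × (46.0869 − 26.4575) = 0.036 × 19.6294 = 0.70666 W/m².
Set 5.35 ln(C/391) = 0.70666: ln(C/391) = 0.70666/5.35 = 0.13209, so C = 391 × e^0.13209 = 391 × 1.14121 = 446.21 ppm.

C ≈ 446 ppm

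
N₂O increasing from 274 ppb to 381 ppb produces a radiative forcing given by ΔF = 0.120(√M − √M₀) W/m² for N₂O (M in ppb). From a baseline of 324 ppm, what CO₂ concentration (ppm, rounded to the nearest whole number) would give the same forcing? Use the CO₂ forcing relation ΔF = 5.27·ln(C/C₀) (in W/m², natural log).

C ≈ 347 ppm

N₂O forcing: 0.120 × (√381 − √274) = 0.120 × (19.5192 − 16.5529) = 0.120 × 2.9663 = 0.35596 W/m².
Set 5.27 ln(C/324) = 0.35596: ln(C/324) = 0.35596/5.27 = 0.06754, so C = 324 × e^0.06754 = 324 × 1.06987 = 346.64 ppm.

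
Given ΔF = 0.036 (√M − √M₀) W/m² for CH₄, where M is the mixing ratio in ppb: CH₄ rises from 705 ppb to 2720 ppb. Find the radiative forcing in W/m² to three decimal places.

CH₄: 0.036 × (√2720 − √705) = 0.036 × (52.1536 − 26.5518) = 0.036 × 25.6018 = 0.9217 W/m².

ΔF = 0.922 W/m²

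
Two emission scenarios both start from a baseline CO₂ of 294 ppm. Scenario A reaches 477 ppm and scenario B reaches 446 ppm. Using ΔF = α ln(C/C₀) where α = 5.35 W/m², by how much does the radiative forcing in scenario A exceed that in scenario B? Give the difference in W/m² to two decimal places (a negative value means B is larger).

ΔF_A = 5.35 ln(477/294) = 5.35 × 0.48394 = 2.5891 W/m².
ΔF_B = 5.35 ln(446/294) = 5.35 × 0.41674 = 2.2296 W/m².
Difference: 2.5891 − 2.2296 = 0.3595 W/m².

ΔF_A − ΔF_B = 0.36 W/m²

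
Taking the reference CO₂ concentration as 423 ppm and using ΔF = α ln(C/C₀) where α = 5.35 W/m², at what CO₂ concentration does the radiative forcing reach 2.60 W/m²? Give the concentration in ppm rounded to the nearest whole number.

C ≈ 688 ppm

Set 5.35 ln(C/423) = 2.60, so ln(C/423) = 2.60/5.35 = 0.48598.
Then C/423 = e^0.48598 = 1.62577, giving C = 423 × 1.62577 = 687.70 ppm.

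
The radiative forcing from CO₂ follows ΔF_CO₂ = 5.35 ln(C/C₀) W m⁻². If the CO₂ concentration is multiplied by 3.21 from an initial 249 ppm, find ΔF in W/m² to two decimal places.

Because the forcing depends only on the ratio C/C₀, the initial concentration does not enter.
ΔF = 5.35 × ln(3.21) = 5.35 × 1.16627 = 6.2395 W/m².

ΔF = 6.24 W/m²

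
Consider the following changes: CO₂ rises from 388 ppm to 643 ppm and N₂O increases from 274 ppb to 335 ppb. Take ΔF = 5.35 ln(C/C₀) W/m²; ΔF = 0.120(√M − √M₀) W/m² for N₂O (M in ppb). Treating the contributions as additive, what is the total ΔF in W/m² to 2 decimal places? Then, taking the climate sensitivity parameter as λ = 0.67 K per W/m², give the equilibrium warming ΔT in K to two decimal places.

ΔF = 2.91 W/m²; ΔT = 1.95 K

CO₂: 5.35 × ln(643/388) = 5.35 × ln(1.65722) = 5.35 × 0.50514 = 2.7025 W/m².
N₂O: 0.120 × (√335 − √274) = 0.120 × (18.3030 − 16.5529) = 0.120 × 1.7501 = 0.2100 W/m².
Total ΔF = 2.7025 + 0.2100 = 2.9125 W/m².
ΔT = λ ΔF = 0.67 × 2.91 = 1.9497 K.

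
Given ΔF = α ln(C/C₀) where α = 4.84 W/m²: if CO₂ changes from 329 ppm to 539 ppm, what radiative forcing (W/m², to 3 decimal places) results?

CO₂: 4.84 × ln(539/329) = 4.84 × ln(1.63830) = 4.84 × 0.49366 = 2.3893 W/m².

ΔF = 2.389 W/m²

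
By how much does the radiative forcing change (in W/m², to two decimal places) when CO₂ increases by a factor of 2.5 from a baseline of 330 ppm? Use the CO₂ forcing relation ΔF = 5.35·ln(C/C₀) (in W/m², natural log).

ΔF = 4.90 W/m²

Because the forcing depends only on the ratio C/C₀, the initial concentration does not enter.
ΔF = 5.35 × ln(2.5) = 5.35 × 0.91629 = 4.9022 W/m².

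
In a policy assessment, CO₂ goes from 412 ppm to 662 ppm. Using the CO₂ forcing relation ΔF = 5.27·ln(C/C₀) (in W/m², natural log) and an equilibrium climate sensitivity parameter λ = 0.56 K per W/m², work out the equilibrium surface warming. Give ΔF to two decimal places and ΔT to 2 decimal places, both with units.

CO₂: 5.27 × ln(662/412) = 5.27 × ln(1.60680) = 5.27 × 0.47424 = 2.4992 W/m².
ΔT = λ ΔF = 0.56 × 2.50 = 1.4000 K.

ΔF = 2.50 W/m²; ΔT = 1.40 K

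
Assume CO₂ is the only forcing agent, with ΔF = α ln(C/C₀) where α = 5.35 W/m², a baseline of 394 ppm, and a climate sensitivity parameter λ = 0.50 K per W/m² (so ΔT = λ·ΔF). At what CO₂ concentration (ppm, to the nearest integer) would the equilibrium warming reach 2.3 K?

C ≈ 931 ppm

Required forcing: ΔF = ΔT/λ = 2.3/0.50 = 4.6000 W/m².
Then ln(C/394) = ΔF/5.35 = 4.6000/5.35 = 0.85981.
So C = 394 × e^0.85981 = 394 × 2.36271 = 930.91 ppm.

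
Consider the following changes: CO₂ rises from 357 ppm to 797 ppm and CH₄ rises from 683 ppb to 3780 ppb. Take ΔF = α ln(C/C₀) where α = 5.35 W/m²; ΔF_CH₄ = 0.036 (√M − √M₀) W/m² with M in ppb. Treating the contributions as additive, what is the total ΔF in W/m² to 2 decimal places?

ΔF = 5.57 W/m²

CO₂: 5.35 × ln(797/357) = 5.35 × ln(2.23249) = 5.35 × 0.80312 = 4.2967 W/m².
CH₄: 0.036 × (√3780 − √683) = 0.036 × (61.4817 − 26.1343) = 0.036 × 35.3474 = 1.2725 W/m².
Total ΔF = 4.2967 + 1.2725 = 5.5692 W/m².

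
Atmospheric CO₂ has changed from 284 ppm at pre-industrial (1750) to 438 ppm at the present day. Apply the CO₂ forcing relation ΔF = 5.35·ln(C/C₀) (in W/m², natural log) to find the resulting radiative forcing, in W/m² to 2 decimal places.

CO₂ absorption bands are partially saturated, so forcing scales with the logarithm of the concentration ratio.
CO₂: 5.35 × ln(438/284) = 5.35 × ln(1.54225) = 5.35 × 0.43324 = 2.3178 W/m².

ΔF = 2.32 W/m²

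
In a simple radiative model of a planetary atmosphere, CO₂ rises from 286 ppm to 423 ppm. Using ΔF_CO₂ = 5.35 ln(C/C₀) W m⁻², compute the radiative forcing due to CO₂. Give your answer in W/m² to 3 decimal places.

CO₂ absorption bands are partially saturated, so forcing scales with the logarithm of the concentration ratio.
CO₂: 5.35 × ln(423/286) = 5.35 × ln(1.47902) = 5.35 × 0.39138 = 2.0939 W/m².

ΔF = 2.094 W/m²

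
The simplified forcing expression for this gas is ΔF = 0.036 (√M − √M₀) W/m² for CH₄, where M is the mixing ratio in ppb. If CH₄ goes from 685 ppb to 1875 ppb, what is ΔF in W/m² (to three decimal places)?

ΔF = 0.617 W/m²

CH₄: 0.036 × (√1875 − √685) = 0.036 × (43.3013 − 26.1725) = 0.036 × 17.1288 = 0.6166 W/m².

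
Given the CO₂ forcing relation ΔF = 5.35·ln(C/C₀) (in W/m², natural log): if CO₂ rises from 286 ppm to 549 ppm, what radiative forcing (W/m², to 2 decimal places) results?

ΔF = 3.49 W/m²

CO₂: 5.35 × ln(549/286) = 5.35 × ln(1.91958) = 5.35 × 0.65211 = 3.4888 W/m².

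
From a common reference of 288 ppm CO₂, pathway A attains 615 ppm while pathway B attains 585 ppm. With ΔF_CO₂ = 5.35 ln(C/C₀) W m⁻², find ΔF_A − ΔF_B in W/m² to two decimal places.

ΔF_A − ΔF_B = 0.27 W/m²

ΔF_A = 5.35 ln(615/288) = 5.35 × 0.75866 = 4.0588 W/m².
ΔF_B = 5.35 ln(585/288) = 5.35 × 0.70865 = 3.7913 W/m².
Difference: 4.0588 − 3.7913 = 0.2675 W/m².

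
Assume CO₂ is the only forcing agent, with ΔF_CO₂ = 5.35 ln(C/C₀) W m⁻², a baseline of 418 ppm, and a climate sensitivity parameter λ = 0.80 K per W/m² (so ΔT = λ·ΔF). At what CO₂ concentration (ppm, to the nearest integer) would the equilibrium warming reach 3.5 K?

C ≈ 947 ppm

Required forcing: ΔF = ΔT/λ = 3.5/0.80 = 4.3750 W/m².
Then ln(C/418) = ΔF/5.35 = 4.3750/5.35 = 0.81776.
So C = 418 × e^0.81776 = 418 × 2.26542 = 946.95 ppm.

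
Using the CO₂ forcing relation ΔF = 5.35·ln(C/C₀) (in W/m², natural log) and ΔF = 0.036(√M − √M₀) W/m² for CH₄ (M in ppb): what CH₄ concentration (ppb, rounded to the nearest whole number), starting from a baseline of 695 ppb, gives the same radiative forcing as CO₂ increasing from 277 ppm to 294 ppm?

CO₂ forcing: 5.35 × ln(294/277) = 5.35 × 0.059562 = 0.31866 W/m².
Set 0.036(√M − √695) = 0.31866: √M = 0.31866/0.036 + √695 = 8.8517 + 26.3629 = 35.2146.
M = (35.2146)² = 1240.07 ppb.

M ≈ 1240 ppb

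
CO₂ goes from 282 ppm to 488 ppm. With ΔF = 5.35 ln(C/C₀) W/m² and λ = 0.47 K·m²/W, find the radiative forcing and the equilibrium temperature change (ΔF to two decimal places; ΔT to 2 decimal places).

CO₂: 5.35 × ln(488/282) = 5.35 × ln(1.73050) = 5.35 × 0.54841 = 2.9340 W/m².
ΔT = λ ΔF = 0.47 × 2.93 = 1.3771 K.

ΔF = 2.93 W/m²; ΔT = 1.38 K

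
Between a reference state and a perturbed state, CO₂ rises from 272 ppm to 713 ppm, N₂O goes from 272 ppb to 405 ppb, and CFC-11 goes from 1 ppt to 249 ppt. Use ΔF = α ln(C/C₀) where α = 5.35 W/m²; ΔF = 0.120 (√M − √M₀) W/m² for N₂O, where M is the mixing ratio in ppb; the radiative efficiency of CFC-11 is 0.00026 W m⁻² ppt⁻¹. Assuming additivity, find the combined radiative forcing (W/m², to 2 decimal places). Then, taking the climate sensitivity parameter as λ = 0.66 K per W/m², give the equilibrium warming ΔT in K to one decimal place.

ΔF = 5.66 W/m²; ΔT = 3.7 K

CO₂: 5.35 × ln(713/272) = 5.35 × ln(2.62132) = 5.35 × 0.96368 = 5.1557 W/m².
N₂O: 0.120 × (√405 − √272) = 0.120 × (20.1246 − 16.4924) = 0.120 × 3.6322 = 0.4359 W/m².
CFC-11: ΔF = 0.00026 × (249 − 1) = 0.00026 × 248 = 0.0645 W/m².
Total ΔF = 5.1557 + 0.4359 + 0.0645 = 5.6561 W/m².
ΔT = λ ΔF = 0.66 × 5.66 = 3.7356 K.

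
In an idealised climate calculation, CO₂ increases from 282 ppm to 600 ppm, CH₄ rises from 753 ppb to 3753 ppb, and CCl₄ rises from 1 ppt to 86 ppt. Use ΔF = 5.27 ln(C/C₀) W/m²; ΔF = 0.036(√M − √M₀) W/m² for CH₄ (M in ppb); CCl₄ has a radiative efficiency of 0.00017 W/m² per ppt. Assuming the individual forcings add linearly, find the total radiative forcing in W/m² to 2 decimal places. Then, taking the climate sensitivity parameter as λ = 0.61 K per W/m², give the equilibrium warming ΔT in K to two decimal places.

ΔF = 5.21 W/m²; ΔT = 3.18 K

CO₂: 5.27 × ln(600/282) = 5.27 × ln(2.12766) = 5.27 × 0.75502 = 3.9790 W/m².
CH₄: 0.036 × (√3753 − √753) = 0.036 × (61.2617 − 27.4408) = 0.036 × 33.8209 = 1.2176 W/m².
CCl₄: ΔF = 0.00017 × (86 − 1) = 0.00017 × 85 = 0.0145 W/m².
Total ΔF = 3.9790 + 1.2176 + 0.0145 = 5.2111 W/m².
ΔT = λ ΔF = 0.61 × 5.21 = 3.1781 K.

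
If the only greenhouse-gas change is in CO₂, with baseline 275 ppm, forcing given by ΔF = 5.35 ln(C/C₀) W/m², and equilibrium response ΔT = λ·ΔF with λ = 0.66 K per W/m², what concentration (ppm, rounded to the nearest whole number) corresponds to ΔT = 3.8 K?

Required forcing: ΔF = ΔT/λ = 3.8/0.66 = 5.7576 W/m².
Then ln(C/275) = ΔF/5.35 = 5.7576/5.35 = 1.07619.
So C = 275 × e^1.07619 = 275 × 2.93348 = 806.71 ppm.

C ≈ 807 ppm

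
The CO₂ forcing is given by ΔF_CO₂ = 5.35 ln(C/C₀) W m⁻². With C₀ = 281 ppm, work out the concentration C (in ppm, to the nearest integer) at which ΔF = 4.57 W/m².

Set 5.35 ln(C/281) = 4.57, so ln(C/281) = 4.57/5.35 = 0.85421.
Then C/281 = e^0.85421 = 2.34952, giving C = 281 × 2.34952 = 660.22 ppm.

C ≈ 660 ppm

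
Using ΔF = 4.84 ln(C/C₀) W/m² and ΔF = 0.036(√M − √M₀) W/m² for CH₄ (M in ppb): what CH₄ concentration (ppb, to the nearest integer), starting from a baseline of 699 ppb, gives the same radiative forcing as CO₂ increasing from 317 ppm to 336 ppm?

CO₂ forcing: 4.84 × ln(336/317) = 4.84 × 0.058209 = 0.28173 W/m².
Set 0.036(√M − √699) = 0.28173: √M = 0.28173/0.036 + √699 = 7.8258 + 26.4386 = 34.2644.
M = (34.2644)² = 1174.05 ppb.

M ≈ 1174 ppb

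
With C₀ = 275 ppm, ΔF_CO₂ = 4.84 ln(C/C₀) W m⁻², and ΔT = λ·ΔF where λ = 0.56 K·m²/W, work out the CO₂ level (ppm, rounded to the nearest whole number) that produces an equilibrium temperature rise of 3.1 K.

C ≈ 863 ppm

Required forcing: ΔF = ΔT/λ = 3.1/0.56 = 5.5357 W/m².
Then ln(C/275) = ΔF/4.84 = 5.5357/4.84 = 1.14374.
So C = 275 × e^1.14374 = 275 × 3.13848 = 863.08 ppm.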